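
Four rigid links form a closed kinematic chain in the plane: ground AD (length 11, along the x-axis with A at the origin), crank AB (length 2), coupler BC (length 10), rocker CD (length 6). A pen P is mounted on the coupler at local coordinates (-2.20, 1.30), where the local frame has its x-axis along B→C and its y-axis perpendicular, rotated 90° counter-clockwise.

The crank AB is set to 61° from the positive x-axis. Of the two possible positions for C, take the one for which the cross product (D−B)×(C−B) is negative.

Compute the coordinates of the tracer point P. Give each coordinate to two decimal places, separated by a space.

A=(0,0), D=(11.00,0)
B = A + 2.00·(cos61°, sin61°) = (0.9696, 1.7492)
|BD| = 10.1818
circle(B,10.00) ∩ circle(D,6.00): a=8.2338, h=5.6750
  candidates: C₊=(10.0559,5.9253) cross=57.781; C₋=(8.1060,-5.2559) cross=-57.781
  mode - wants cross < 0 → take C=(8.1060,-5.2559) (cross=-57.781)
ex = (C−B)/|BC| = (0.7136,-0.7005); ey = (0.7005,0.7136)
P = B + -2.20·ex + 1.30·ey = (0.3103,4.2181)

0.31 4.22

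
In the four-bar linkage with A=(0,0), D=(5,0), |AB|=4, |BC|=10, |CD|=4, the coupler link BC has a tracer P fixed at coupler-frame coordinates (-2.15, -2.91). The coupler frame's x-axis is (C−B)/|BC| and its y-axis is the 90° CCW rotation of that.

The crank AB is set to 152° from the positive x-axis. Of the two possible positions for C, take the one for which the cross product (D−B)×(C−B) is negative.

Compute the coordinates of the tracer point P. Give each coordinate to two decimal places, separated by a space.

A=(0,0), D=(5.00,0)
B = A + 4.00·(cos152°, sin152°) = (-3.5318, 1.8779)
|BD| = 8.7360
circle(B,10.00) ∩ circle(D,4.00): a=9.1757, h=3.9758
  candidates: C₊=(6.2840,3.7883) cross=34.732; C₋=(4.5748,-3.9773) cross=-34.732
  mode - wants cross < 0 → take C=(4.5748,-3.9773) (cross=-34.732)
ex = (C−B)/|BC| = (0.8107,-0.5855); ey = (0.5855,0.8107)
P = B + -2.15·ex + -2.91·ey = (-6.9786,0.7777)

-6.98 0.78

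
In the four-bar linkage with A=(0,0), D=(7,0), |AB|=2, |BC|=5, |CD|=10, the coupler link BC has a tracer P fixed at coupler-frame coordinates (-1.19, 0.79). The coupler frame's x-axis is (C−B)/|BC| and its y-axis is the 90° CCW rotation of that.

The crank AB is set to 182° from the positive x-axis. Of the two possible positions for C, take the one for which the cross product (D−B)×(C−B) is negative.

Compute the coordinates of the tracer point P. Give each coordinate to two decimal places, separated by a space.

A=(0,0), D=(7.00,0)
B = A + 2.00·(cos182°, sin182°) = (-1.9988, -0.0698)
|BD| = 8.9991
circle(B,5.00) ∩ circle(D,10.00): a=0.3324, h=4.9889
  candidates: C₊=(-1.7051,4.9216) cross=44.896; C₋=(-1.6277,-5.0560) cross=-44.896
  mode - wants cross < 0 → take C=(-1.6277,-5.0560) (cross=-44.896)
ex = (C−B)/|BC| = (0.0742,-0.9972); ey = (0.9972,0.0742)
P = B + -1.19·ex + 0.79·ey = (-1.2993,1.1756)

-1.30 1.18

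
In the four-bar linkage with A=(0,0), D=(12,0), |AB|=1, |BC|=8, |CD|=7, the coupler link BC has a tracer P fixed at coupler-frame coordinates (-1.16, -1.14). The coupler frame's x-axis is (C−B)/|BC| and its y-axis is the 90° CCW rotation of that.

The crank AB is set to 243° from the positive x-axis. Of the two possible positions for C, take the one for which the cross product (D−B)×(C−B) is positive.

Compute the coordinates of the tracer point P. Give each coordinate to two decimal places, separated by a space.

-0.74 -2.49

A=(0,0), D=(12.00,0)
B = A + 1.00·(cos243°, sin243°) = (-0.4540, -0.8910)
|BD| = 12.4858
circle(B,8.00) ∩ circle(D,7.00): a=6.8436, h=4.1431
  candidates: C₊=(6.0765,3.7299) cross=51.730; C₋=(6.6678,-4.5352) cross=-51.730
  mode + wants cross > 0 → take C=(6.0765,3.7299) (cross=51.730)
ex = (C−B)/|BC| = (0.8163,0.5776); ey = (-0.5776,0.8163)
P = B + -1.16·ex + -1.14·ey = (-0.7424,-2.4916)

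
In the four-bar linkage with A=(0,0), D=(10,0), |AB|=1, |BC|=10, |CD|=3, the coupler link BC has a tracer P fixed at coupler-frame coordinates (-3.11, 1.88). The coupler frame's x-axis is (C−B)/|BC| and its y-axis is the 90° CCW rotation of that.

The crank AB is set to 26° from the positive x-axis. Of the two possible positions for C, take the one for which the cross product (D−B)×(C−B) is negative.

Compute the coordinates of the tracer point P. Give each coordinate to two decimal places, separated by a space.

A=(0,0), D=(10.00,0)
B = A + 1.00·(cos26°, sin26°) = (0.8988, 0.4384)
|BD| = 9.1118
circle(B,10.00) ∩ circle(D,3.00): a=9.5494, h=2.9679
  candidates: C₊=(10.5800,2.9434) cross=27.043; C₋=(10.2944,-2.9855) cross=-27.043
  mode - wants cross < 0 → take C=(10.2944,-2.9855) (cross=-27.043)
ex = (C−B)/|BC| = (0.9396,-0.3424); ey = (0.3424,0.9396)
P = B + -3.11·ex + 1.88·ey = (-1.3795,3.2696)

-1.38 3.27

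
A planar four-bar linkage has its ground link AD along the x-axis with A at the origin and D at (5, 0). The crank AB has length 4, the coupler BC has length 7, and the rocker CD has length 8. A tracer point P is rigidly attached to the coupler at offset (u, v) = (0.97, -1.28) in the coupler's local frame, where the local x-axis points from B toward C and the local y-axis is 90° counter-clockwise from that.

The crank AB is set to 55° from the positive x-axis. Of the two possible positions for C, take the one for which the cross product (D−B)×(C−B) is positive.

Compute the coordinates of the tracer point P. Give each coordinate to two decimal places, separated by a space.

A=(0,0), D=(5.00,0)
B = A + 4.00·(cos55°, sin55°) = (2.2943, 3.2766)
|BD| = 4.2493
circle(B,7.00) ∩ circle(D,8.00): a=0.3597, h=6.9908
  candidates: C₊=(7.9138,7.4505) cross=29.706; C₋=(-2.8671,-1.4520) cross=-29.706
  mode + wants cross > 0 → take C=(7.9138,7.4505) (cross=29.706)
ex = (C−B)/|BC| = (0.8028,0.5963); ey = (-0.5963,0.8028)
P = B + 0.97·ex + -1.28·ey = (3.8362,2.8274)

3.84 2.83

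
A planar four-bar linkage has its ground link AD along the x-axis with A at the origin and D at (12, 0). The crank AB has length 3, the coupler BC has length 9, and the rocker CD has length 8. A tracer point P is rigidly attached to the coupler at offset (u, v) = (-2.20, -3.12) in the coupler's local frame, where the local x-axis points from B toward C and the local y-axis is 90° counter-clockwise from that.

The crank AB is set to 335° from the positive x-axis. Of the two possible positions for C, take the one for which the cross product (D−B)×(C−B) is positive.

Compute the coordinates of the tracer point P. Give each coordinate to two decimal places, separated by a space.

A=(0,0), D=(12.00,0)
B = A + 3.00·(cos335°, sin335°) = (2.7189, -1.2679)
|BD| = 9.3673
circle(B,9.00) ∩ circle(D,8.00): a=5.5911, h=7.0527
  candidates: C₊=(7.3040,6.4767) cross=66.064; C₋=(9.2131,-7.4989) cross=-66.064
  mode + wants cross > 0 → take C=(7.3040,6.4767) (cross=66.064)
ex = (C−B)/|BC| = (0.5094,0.8605); ey = (-0.8605,0.5094)
P = B + -2.20·ex + -3.12·ey = (4.2829,-4.7504)

4.28 -4.75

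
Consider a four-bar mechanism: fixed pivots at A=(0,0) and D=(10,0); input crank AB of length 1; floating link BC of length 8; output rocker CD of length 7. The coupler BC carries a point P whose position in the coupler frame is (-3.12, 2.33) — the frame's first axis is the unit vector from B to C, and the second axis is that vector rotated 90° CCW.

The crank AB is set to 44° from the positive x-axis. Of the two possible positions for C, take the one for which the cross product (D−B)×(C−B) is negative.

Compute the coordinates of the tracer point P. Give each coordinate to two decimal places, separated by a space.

A=(0,0), D=(10.00,0)
B = A + 1.00·(cos44°, sin44°) = (0.7193, 0.6947)
|BD| = 9.3066
circle(B,8.00) ∩ circle(D,7.00): a=5.4592, h=5.8478
  candidates: C₊=(6.5998,6.1187) cross=54.424; C₋=(5.7268,-5.5444) cross=-54.424
  mode - wants cross < 0 → take C=(5.7268,-5.5444) (cross=-54.424)
ex = (C−B)/|BC| = (0.6259,-0.7799); ey = (0.7799,0.6259)
P = B + -3.12·ex + 2.33·ey = (0.5835,4.5863)

0.58 4.59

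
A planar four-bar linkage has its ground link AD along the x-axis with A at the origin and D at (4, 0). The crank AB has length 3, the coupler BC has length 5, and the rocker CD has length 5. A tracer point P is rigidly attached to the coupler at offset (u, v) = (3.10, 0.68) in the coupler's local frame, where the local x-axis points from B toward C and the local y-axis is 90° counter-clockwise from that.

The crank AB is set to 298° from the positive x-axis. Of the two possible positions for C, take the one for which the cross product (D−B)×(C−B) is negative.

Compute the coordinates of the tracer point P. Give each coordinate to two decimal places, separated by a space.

4.53 -3.21

A=(0,0), D=(4.00,0)
B = A + 3.00·(cos298°, sin298°) = (1.4084, -2.6488)
|BD| = 3.7058
circle(B,5.00) ∩ circle(D,5.00): a=1.8529, h=4.6440
  candidates: C₊=(-0.6153,1.9233) cross=17.210; C₋=(6.0237,-4.5722) cross=-17.210
  mode - wants cross < 0 → take C=(6.0237,-4.5722) (cross=-17.210)
ex = (C−B)/|BC| = (0.9231,-0.3847); ey = (0.3847,0.9231)
P = B + 3.10·ex + 0.68·ey = (4.5315,-3.2136)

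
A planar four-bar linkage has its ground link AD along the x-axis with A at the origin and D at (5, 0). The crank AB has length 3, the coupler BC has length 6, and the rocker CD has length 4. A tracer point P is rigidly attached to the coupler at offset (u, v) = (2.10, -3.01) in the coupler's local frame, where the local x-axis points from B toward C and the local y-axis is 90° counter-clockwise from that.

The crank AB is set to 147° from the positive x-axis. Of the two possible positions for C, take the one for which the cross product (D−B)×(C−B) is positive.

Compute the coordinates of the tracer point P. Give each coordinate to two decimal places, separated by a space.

A=(0,0), D=(5.00,0)
B = A + 3.00·(cos147°, sin147°) = (-2.5160, 1.6339)
|BD| = 7.6916
circle(B,6.00) ∩ circle(D,4.00): a=5.1459, h=3.0854
  candidates: C₊=(3.1679,3.5557) cross=23.731; C₋=(1.8570,-2.4742) cross=-23.731
  mode + wants cross > 0 → take C=(3.1679,3.5557) (cross=23.731)
ex = (C−B)/|BC| = (0.9473,0.3203); ey = (-0.3203,0.9473)
P = B + 2.10·ex + -3.01·ey = (0.4375,-0.5449)

0.44 -0.54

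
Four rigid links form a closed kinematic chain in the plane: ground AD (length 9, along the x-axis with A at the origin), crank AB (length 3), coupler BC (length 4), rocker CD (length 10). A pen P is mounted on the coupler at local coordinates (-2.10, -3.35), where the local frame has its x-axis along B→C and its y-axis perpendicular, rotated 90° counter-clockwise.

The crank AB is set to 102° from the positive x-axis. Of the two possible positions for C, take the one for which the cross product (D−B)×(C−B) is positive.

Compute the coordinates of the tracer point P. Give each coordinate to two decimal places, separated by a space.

1.27 -0.54

A=(0,0), D=(9.00,0)
B = A + 3.00·(cos102°, sin102°) = (-0.6237, 2.9344)
|BD| = 10.0612
circle(B,4.00) ∩ circle(D,10.00): a=0.8561, h=3.9073
  candidates: C₊=(1.3348,6.4222) cross=39.312; C₋=(-0.9444,-1.0527) cross=-39.312
  mode + wants cross > 0 → take C=(1.3348,6.4222) (cross=39.312)
ex = (C−B)/|BC| = (0.4896,0.8719); ey = (-0.8719,0.4896)
P = B + -2.10·ex + -3.35·ey = (1.2690,-0.5369)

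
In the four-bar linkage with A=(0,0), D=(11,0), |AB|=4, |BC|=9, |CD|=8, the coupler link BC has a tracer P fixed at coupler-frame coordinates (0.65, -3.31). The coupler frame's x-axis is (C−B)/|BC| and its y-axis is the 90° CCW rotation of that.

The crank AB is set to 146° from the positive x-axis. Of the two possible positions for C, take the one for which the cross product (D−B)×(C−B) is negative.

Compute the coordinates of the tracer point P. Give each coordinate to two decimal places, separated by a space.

A=(0,0), D=(11.00,0)
B = A + 4.00·(cos146°, sin146°) = (-3.3162, 2.2368)
|BD| = 14.4898
circle(B,9.00) ∩ circle(D,8.00): a=7.8315, h=4.4348
  candidates: C₊=(5.1061,5.4094) cross=64.259; C₋=(3.7369,-3.3538) cross=-64.259
  mode - wants cross < 0 → take C=(3.7369,-3.3538) (cross=-64.259)
ex = (C−B)/|BC| = (0.7837,-0.6212); ey = (0.6212,0.7837)
P = B + 0.65·ex + -3.31·ey = (-4.8628,-0.7610)

-4.86 -0.76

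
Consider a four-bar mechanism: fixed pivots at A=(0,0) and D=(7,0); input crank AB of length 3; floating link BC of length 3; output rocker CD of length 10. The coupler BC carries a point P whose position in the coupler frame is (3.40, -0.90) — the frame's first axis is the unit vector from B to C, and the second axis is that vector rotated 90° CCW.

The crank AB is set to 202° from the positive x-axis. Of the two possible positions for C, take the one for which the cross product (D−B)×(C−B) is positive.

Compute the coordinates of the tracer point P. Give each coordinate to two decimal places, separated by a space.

-1.93 2.29

A=(0,0), D=(7.00,0)
B = A + 3.00·(cos202°, sin202°) = (-2.7816, -1.1238)
|BD| = 9.8459
circle(B,3.00) ∩ circle(D,10.00): a=0.3017, h=2.9848
  candidates: C₊=(-2.8225,1.8759) cross=29.388; C₋=(-2.1411,-4.0547) cross=-29.388
  mode + wants cross > 0 → take C=(-2.8225,1.8759) (cross=29.388)
ex = (C−B)/|BC| = (-0.0136,0.9999); ey = (-0.9999,-0.0136)
P = B + 3.40·ex + -0.90·ey = (-1.9280,2.2881)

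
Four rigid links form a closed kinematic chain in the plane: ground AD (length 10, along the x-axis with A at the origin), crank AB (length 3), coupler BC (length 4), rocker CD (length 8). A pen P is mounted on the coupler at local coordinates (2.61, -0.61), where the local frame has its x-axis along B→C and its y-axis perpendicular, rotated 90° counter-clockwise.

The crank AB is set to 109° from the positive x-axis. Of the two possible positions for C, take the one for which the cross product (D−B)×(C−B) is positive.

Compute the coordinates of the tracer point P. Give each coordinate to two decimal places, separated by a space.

1.70 2.82

A=(0,0), D=(10.00,0)
B = A + 3.00·(cos109°, sin109°) = (-0.9767, 2.8366)
|BD| = 11.3373
circle(B,4.00) ∩ circle(D,8.00): a=3.5517, h=1.8399
  candidates: C₊=(2.9224,3.7293) cross=20.859; C₋=(2.0017,0.1666) cross=-20.859
  mode + wants cross > 0 → take C=(2.9224,3.7293) (cross=20.859)
ex = (C−B)/|BC| = (0.9748,0.2232); ey = (-0.2232,0.9748)
P = B + 2.61·ex + -0.61·ey = (1.7036,2.8245)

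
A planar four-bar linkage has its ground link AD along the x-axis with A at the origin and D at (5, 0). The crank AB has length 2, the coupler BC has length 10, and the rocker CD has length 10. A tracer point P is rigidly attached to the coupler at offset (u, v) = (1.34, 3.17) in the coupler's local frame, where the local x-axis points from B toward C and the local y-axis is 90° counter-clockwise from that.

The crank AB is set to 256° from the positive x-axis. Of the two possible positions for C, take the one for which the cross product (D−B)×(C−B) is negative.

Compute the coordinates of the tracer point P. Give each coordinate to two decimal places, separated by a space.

2.86 -1.14

A=(0,0), D=(5.00,0)
B = A + 2.00·(cos256°, sin256°) = (-0.4838, -1.9406)
|BD| = 5.8171
circle(B,10.00) ∩ circle(D,10.00): a=2.9085, h=9.5677
  candidates: C₊=(-0.9337,8.0493) cross=55.656; C₋=(5.4499,-9.9899) cross=-55.656
  mode - wants cross < 0 → take C=(5.4499,-9.9899) (cross=-55.656)
ex = (C−B)/|BC| = (0.5934,-0.8049); ey = (0.8049,0.5934)
P = B + 1.34·ex + 3.17·ey = (2.8629,-1.1382)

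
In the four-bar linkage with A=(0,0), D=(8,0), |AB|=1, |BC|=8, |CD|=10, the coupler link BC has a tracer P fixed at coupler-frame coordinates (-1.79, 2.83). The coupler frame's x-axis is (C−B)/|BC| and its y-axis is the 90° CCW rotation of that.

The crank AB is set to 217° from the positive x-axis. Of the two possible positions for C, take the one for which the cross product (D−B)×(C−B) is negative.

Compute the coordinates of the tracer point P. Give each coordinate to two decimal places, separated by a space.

1.20 2.09

A=(0,0), D=(8.00,0)
B = A + 1.00·(cos217°, sin217°) = (-0.7986, -0.6018)
|BD| = 8.8192
circle(B,8.00) ∩ circle(D,10.00): a=2.3686, h=7.6413
  candidates: C₊=(1.0430,7.1833) cross=67.390; C₋=(2.0859,-8.0637) cross=-67.390
  mode - wants cross < 0 → take C=(2.0859,-8.0637) (cross=-67.390)
ex = (C−B)/|BC| = (0.3606,-0.9327); ey = (0.9327,0.3606)
P = B + -1.79·ex + 2.83·ey = (1.1956,2.0882)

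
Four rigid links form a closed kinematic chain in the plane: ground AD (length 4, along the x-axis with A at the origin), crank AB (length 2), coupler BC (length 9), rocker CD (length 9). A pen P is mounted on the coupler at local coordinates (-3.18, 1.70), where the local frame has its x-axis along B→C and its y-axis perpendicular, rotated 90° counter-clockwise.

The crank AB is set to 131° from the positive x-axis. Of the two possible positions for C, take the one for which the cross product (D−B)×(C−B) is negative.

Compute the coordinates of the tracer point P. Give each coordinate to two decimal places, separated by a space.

0.28 4.75

A=(0,0), D=(4.00,0)
B = A + 2.00·(cos131°, sin131°) = (-1.3121, 1.5094)
|BD| = 5.5224
circle(B,9.00) ∩ circle(D,9.00): a=2.7612, h=8.5660
  candidates: C₊=(3.6852,8.9945) cross=47.305; C₋=(-0.9974,-7.4851) cross=-47.305
  mode - wants cross < 0 → take C=(-0.9974,-7.4851) (cross=-47.305)
ex = (C−B)/|BC| = (0.0350,-0.9994); ey = (0.9994,0.0350)
P = B + -3.18·ex + 1.70·ey = (0.2756,4.7469)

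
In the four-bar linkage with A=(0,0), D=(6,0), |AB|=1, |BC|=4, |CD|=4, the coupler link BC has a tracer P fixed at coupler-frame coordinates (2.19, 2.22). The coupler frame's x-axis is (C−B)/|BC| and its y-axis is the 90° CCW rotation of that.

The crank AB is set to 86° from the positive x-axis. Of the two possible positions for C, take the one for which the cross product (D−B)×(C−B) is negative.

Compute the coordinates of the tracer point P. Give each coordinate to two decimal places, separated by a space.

A=(0,0), D=(6.00,0)
B = A + 1.00·(cos86°, sin86°) = (0.0698, 0.9976)
|BD| = 6.0136
circle(B,4.00) ∩ circle(D,4.00): a=3.0068, h=2.6380
  candidates: C₊=(3.4725,3.1003) cross=15.864; C₋=(2.5973,-2.1027) cross=-15.864
  mode - wants cross < 0 → take C=(2.5973,-2.1027) (cross=-15.864)
ex = (C−B)/|BC| = (0.6319,-0.7751); ey = (0.7751,0.6319)
P = B + 2.19·ex + 2.22·ey = (3.1742,0.7029)

3.17 0.70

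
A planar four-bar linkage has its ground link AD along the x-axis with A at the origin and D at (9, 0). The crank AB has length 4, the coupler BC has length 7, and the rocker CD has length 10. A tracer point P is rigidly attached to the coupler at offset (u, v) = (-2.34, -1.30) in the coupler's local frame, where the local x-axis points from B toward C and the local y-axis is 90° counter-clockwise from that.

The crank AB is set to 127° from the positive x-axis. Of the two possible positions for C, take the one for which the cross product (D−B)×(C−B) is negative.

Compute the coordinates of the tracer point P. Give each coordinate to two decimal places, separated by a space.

A=(0,0), D=(9.00,0)
B = A + 4.00·(cos127°, sin127°) = (-2.4073, 3.1945)
|BD| = 11.8461
circle(B,7.00) ∩ circle(D,10.00): a=3.7705, h=5.8978
  candidates: C₊=(2.8140,7.8570) cross=69.866; C₋=(-0.3669,-3.5015) cross=-69.866
  mode - wants cross < 0 → take C=(-0.3669,-3.5015) (cross=-69.866)
ex = (C−B)/|BC| = (0.2915,-0.9566); ey = (0.9566,0.2915)
P = B + -2.34·ex + -1.30·ey = (-4.3329,5.0540)

-4.33 5.05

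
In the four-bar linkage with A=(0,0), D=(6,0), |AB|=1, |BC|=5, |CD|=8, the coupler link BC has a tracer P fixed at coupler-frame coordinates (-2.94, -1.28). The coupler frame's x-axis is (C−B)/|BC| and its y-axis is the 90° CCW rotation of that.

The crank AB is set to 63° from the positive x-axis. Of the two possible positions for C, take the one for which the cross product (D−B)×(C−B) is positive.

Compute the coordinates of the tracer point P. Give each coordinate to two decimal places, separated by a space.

A=(0,0), D=(6.00,0)
B = A + 1.00·(cos63°, sin63°) = (0.4540, 0.8910)
|BD| = 5.6171
circle(B,5.00) ∩ circle(D,8.00): a=-0.6630, h=4.9559
  candidates: C₊=(0.5855,5.8893) cross=27.838; C₋=(-0.9867,-3.8969) cross=-27.838
  mode + wants cross > 0 → take C=(0.5855,5.8893) (cross=27.838)
ex = (C−B)/|BC| = (0.0263,0.9997); ey = (-0.9997,0.0263)
P = B + -2.94·ex + -1.28·ey = (1.6562,-2.0817)

1.66 -2.08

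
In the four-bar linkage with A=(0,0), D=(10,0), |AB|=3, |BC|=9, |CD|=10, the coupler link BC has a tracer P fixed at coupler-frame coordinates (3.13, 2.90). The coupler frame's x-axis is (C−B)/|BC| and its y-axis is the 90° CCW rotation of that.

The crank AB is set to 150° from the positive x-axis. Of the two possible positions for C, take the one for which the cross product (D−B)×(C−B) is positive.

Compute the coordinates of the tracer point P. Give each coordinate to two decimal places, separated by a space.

A=(0,0), D=(10.00,0)
B = A + 3.00·(cos150°, sin150°) = (-2.5981, 1.5000)
|BD| = 12.6871
circle(B,9.00) ∩ circle(D,10.00): a=5.5947, h=7.0497
  candidates: C₊=(3.7909,7.8388) cross=89.441; C₋=(2.1239,-6.1618) cross=-89.441
  mode + wants cross > 0 → take C=(3.7909,7.8388) (cross=89.441)
ex = (C−B)/|BC| = (0.7099,0.7043); ey = (-0.7043,0.7099)
P = B + 3.13·ex + 2.90·ey = (-2.4186,5.7632)

-2.42 5.76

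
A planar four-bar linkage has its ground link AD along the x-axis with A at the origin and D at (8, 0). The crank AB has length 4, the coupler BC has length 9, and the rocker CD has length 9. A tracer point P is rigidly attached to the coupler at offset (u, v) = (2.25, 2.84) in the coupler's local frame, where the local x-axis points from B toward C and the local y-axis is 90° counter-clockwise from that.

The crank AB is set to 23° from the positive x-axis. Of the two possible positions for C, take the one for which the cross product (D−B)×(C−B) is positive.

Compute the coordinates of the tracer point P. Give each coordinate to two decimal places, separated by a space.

2.63 5.03

A=(0,0), D=(8.00,0)
B = A + 4.00·(cos23°, sin23°) = (3.6820, 1.5629)
|BD| = 4.5921
circle(B,9.00) ∩ circle(D,9.00): a=2.2961, h=8.7022
  candidates: C₊=(8.8028,8.9641) cross=39.962; C₋=(2.8792,-7.4012) cross=-39.962
  mode + wants cross > 0 → take C=(8.8028,8.9641) (cross=39.962)
ex = (C−B)/|BC| = (0.5690,0.8224); ey = (-0.8224,0.5690)
P = B + 2.25·ex + 2.84·ey = (2.6267,5.0291)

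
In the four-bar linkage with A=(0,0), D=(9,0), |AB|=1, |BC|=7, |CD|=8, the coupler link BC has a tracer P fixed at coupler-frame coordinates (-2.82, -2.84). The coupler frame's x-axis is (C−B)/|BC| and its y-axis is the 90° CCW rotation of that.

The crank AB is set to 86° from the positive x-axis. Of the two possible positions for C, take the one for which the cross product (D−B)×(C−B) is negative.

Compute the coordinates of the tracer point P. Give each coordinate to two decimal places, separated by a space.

A=(0,0), D=(9.00,0)
B = A + 1.00·(cos86°, sin86°) = (0.0698, 0.9976)
|BD| = 8.9858
circle(B,7.00) ∩ circle(D,8.00): a=3.6582, h=5.9680
  candidates: C₊=(4.3679,6.5226) cross=53.627; C₋=(3.0428,-5.3397) cross=-53.627
  mode - wants cross < 0 → take C=(3.0428,-5.3397) (cross=-53.627)
ex = (C−B)/|BC| = (0.4247,-0.9053); ey = (0.9053,0.4247)
P = B + -2.82·ex + -2.84·ey = (-3.6991,2.3443)

-3.70 2.34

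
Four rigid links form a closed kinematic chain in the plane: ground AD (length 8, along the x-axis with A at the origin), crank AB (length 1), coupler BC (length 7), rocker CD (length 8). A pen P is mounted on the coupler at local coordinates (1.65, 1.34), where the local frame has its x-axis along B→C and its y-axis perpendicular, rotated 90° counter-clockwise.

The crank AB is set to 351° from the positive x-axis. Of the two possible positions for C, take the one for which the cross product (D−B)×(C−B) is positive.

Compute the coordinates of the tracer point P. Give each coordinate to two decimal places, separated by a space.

A=(0,0), D=(8.00,0)
B = A + 1.00·(cos351°, sin351°) = (0.9877, -0.1564)
|BD| = 7.0141
circle(B,7.00) ∩ circle(D,8.00): a=2.4377, h=6.5618
  candidates: C₊=(3.2785,6.4581) cross=46.025; C₋=(3.5712,-6.6622) cross=-46.025
  mode + wants cross > 0 → take C=(3.2785,6.4581) (cross=46.025)
ex = (C−B)/|BC| = (0.3273,0.9449); ey = (-0.9449,0.3273)
P = B + 1.65·ex + 1.34·ey = (0.2614,1.8412)

0.26 1.84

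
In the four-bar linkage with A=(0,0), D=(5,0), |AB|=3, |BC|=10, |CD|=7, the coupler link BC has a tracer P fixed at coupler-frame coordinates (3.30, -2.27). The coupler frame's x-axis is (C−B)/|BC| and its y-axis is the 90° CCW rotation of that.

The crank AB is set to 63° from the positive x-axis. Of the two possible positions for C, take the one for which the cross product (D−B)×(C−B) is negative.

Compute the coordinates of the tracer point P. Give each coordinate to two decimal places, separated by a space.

0.09 -1.12

A=(0,0), D=(5.00,0)
B = A + 3.00·(cos63°, sin63°) = (1.3620, 2.6730)
|BD| = 4.5145
circle(B,10.00) ∩ circle(D,7.00): a=7.9058, h=6.1237
  candidates: C₊=(11.3588,2.9268) cross=27.645; C₋=(4.1071,-6.9428) cross=-27.645
  mode - wants cross < 0 → take C=(4.1071,-6.9428) (cross=-27.645)
ex = (C−B)/|BC| = (0.2745,-0.9616); ey = (0.9616,0.2745)
P = B + 3.30·ex + -2.27·ey = (0.0851,-1.1233)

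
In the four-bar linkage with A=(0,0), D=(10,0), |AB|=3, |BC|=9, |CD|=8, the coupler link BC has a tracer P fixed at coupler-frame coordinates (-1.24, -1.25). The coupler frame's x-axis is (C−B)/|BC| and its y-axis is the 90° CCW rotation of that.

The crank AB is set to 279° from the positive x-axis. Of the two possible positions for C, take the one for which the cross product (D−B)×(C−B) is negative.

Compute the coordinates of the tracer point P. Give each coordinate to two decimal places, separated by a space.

-1.25 -3.36

A=(0,0), D=(10.00,0)
B = A + 3.00·(cos279°, sin279°) = (0.4693, -2.9631)
|BD| = 9.9807
circle(B,9.00) ∩ circle(D,8.00): a=5.8420, h=6.8463
  candidates: C₊=(4.0154,5.3089) cross=68.330; C₋=(8.0804,-7.7663) cross=-68.330
  mode - wants cross < 0 → take C=(8.0804,-7.7663) (cross=-68.330)
ex = (C−B)/|BC| = (0.8457,-0.5337); ey = (0.5337,0.8457)
P = B + -1.24·ex + -1.25·ey = (-1.2465,-3.3584)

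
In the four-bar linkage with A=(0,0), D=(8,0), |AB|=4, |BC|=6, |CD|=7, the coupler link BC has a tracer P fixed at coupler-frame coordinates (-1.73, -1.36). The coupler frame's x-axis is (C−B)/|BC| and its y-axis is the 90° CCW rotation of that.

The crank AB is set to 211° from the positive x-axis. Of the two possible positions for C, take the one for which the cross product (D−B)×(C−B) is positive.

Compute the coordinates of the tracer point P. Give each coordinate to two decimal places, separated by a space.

-3.91 -4.21

A=(0,0), D=(8.00,0)
B = A + 4.00·(cos211°, sin211°) = (-3.4287, -2.0602)
|BD| = 11.6129
circle(B,6.00) ∩ circle(D,7.00): a=5.2467, h=2.9107
  candidates: C₊=(1.2185,1.7351) cross=33.801; C₋=(2.2512,-3.9939) cross=-33.801
  mode + wants cross > 0 → take C=(1.2185,1.7351) (cross=33.801)
ex = (C−B)/|BC| = (0.7745,0.6325); ey = (-0.6325,0.7745)
P = B + -1.73·ex + -1.36·ey = (-3.9083,-4.2078)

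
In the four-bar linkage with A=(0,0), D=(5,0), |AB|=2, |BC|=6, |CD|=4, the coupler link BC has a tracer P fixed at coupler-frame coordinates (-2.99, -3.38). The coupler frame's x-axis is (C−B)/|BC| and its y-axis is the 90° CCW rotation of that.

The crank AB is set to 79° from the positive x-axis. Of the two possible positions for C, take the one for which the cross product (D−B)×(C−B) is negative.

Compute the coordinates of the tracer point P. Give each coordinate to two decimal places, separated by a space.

-3.96 3.20

A=(0,0), D=(5.00,0)
B = A + 2.00·(cos79°, sin79°) = (0.3816, 1.9633)
|BD| = 5.0183
circle(B,6.00) ∩ circle(D,4.00): a=4.5019, h=3.9665
  candidates: C₊=(6.0764,3.8524) cross=19.905; C₋=(2.9729,-3.4483) cross=-19.905
  mode - wants cross < 0 → take C=(2.9729,-3.4483) (cross=-19.905)
ex = (C−B)/|BC| = (0.4319,-0.9019); ey = (0.9019,0.4319)
P = B + -2.99·ex + -3.38·ey = (-3.9582,3.2003)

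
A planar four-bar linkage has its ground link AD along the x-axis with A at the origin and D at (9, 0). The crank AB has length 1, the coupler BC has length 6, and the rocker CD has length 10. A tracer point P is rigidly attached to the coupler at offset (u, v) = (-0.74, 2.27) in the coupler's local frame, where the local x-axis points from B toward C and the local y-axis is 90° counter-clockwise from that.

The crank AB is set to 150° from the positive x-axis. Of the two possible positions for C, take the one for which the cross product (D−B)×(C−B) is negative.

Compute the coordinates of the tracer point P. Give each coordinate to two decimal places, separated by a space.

A=(0,0), D=(9.00,0)
B = A + 1.00·(cos150°, sin150°) = (-0.8660, 0.5000)
|BD| = 9.8787
circle(B,6.00) ∩ circle(D,10.00): a=1.7000, h=5.7541
  candidates: C₊=(1.1231,6.1607) cross=56.843; C₋=(0.5406,-5.3328) cross=-56.843
  mode - wants cross < 0 → take C=(0.5406,-5.3328) (cross=-56.843)
ex = (C−B)/|BC| = (0.2344,-0.9721); ey = (0.9721,0.2344)
P = B + -0.74·ex + 2.27·ey = (1.1672,1.7516)

1.17 1.75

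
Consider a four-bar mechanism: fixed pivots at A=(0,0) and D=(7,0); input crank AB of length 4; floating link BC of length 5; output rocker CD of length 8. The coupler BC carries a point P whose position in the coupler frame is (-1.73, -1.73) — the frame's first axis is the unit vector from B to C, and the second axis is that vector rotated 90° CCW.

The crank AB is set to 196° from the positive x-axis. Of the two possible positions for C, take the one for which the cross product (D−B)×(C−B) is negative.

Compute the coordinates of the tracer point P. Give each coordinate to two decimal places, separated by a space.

-6.27 -1.44

A=(0,0), D=(7.00,0)
B = A + 4.00·(cos196°, sin196°) = (-3.8450, -1.1025)
|BD| = 10.9009
circle(B,5.00) ∩ circle(D,8.00): a=3.6616, h=3.4048
  candidates: C₊=(-0.5466,2.6551) cross=37.115; C₋=(0.1422,-4.1195) cross=-37.115
  mode - wants cross < 0 → take C=(0.1422,-4.1195) (cross=-37.115)
ex = (C−B)/|BC| = (0.7974,-0.6034); ey = (0.6034,0.7974)
P = B + -1.73·ex + -1.73·ey = (-6.2685,-1.4383)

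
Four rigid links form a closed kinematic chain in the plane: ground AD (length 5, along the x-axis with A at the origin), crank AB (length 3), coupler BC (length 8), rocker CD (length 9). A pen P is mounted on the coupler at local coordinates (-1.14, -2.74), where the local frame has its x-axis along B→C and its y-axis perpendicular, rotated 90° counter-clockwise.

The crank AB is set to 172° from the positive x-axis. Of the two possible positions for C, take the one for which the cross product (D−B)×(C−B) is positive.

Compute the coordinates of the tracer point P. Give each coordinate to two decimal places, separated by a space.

A=(0,0), D=(5.00,0)
B = A + 3.00·(cos172°, sin172°) = (-2.9708, 0.4175)
|BD| = 7.9817
circle(B,8.00) ∩ circle(D,9.00): a=2.9259, h=7.4457
  candidates: C₊=(0.3406,7.7000) cross=59.430; C₋=(-0.4384,-7.1711) cross=-59.430
  mode + wants cross > 0 → take C=(0.3406,7.7000) (cross=59.430)
ex = (C−B)/|BC| = (0.4139,0.9103); ey = (-0.9103,0.4139)
P = B + -1.14·ex + -2.74·ey = (-0.9484,-1.7544)

-0.95 -1.75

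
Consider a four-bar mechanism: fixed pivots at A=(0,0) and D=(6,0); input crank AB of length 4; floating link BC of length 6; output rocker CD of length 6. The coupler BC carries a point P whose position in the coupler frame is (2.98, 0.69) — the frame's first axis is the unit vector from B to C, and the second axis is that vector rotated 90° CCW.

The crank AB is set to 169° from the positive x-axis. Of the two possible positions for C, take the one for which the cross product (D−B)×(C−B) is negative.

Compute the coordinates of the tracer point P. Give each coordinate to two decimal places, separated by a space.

A=(0,0), D=(6.00,0)
B = A + 4.00·(cos169°, sin169°) = (-3.9265, 0.7632)
|BD| = 9.9558
circle(B,6.00) ∩ circle(D,6.00): a=4.9779, h=3.3497
  candidates: C₊=(1.2935,3.7215) cross=33.349; C₋=(0.7799,-2.9582) cross=-33.349
  mode - wants cross < 0 → take C=(0.7799,-2.9582) (cross=-33.349)
ex = (C−B)/|BC| = (0.7844,-0.6202); ey = (0.6202,0.7844)
P = B + 2.98·ex + 0.69·ey = (-1.1610,-0.5438)

-1.16 -0.54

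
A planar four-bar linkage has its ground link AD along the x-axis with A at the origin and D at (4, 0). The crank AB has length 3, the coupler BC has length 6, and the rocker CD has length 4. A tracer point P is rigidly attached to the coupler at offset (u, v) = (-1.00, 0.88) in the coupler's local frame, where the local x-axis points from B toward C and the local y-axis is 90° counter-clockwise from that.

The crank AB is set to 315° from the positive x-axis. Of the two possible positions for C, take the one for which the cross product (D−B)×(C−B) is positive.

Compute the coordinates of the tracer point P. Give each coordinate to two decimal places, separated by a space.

A=(0,0), D=(4.00,0)
B = A + 3.00·(cos315°, sin315°) = (2.1213, -2.1213)
|BD| = 2.8336
circle(B,6.00) ∩ circle(D,4.00): a=4.9459, h=3.3968
  candidates: C₊=(2.8575,3.8334) cross=9.625; C₋=(7.9434,-0.6708) cross=-9.625
  mode + wants cross > 0 → take C=(2.8575,3.8334) (cross=9.625)
ex = (C−B)/|BC| = (0.1227,0.9924); ey = (-0.9924,0.1227)
P = B + -1.00·ex + 0.88·ey = (1.1253,-3.0058)

1.13 -3.01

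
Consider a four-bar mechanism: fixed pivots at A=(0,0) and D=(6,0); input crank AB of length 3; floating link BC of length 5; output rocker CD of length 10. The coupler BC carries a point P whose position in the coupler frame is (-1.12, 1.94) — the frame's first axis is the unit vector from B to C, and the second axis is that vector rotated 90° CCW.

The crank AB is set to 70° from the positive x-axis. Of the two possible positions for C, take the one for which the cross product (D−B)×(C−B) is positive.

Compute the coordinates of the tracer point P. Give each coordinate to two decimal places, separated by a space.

A=(0,0), D=(6.00,0)
B = A + 3.00·(cos70°, sin70°) = (1.0261, 2.8191)
|BD| = 5.7173
circle(B,5.00) ∩ circle(D,10.00): a=-3.7004, h=3.3626
  candidates: C₊=(-0.5352,7.5691) cross=19.225; C₋=(-3.8513,1.7183) cross=-19.225
  mode + wants cross > 0 → take C=(-0.5352,7.5691) (cross=19.225)
ex = (C−B)/|BC| = (-0.3123,0.9500); ey = (-0.9500,-0.3123)
P = B + -1.12·ex + 1.94·ey = (-0.4672,1.1493)

-0.47 1.15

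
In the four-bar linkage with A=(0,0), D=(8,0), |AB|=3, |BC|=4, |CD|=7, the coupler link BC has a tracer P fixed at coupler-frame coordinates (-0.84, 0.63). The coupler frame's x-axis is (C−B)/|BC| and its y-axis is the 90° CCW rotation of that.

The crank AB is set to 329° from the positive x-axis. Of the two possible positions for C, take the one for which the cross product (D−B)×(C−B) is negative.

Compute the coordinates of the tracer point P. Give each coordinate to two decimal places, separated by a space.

A=(0,0), D=(8.00,0)
B = A + 3.00·(cos329°, sin329°) = (2.5715, -1.5451)
|BD| = 5.6441
circle(B,4.00) ∩ circle(D,7.00): a=-0.1013, h=3.9987
  candidates: C₊=(1.3793,2.2731) cross=22.569; C₋=(3.5687,-5.4188) cross=-22.569
  mode - wants cross < 0 → take C=(3.5687,-5.4188) (cross=-22.569)
ex = (C−B)/|BC| = (0.2493,-0.9684); ey = (0.9684,0.2493)
P = B + -0.84·ex + 0.63·ey = (2.9722,-0.5746)

2.97 -0.57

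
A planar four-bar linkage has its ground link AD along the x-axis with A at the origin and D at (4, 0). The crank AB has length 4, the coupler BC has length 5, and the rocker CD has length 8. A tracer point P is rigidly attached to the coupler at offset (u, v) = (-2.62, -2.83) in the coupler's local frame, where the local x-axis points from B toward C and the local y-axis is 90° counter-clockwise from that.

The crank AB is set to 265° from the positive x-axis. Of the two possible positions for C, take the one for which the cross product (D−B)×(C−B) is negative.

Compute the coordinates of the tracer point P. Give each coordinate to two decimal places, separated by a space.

A=(0,0), D=(4.00,0)
B = A + 4.00·(cos265°, sin265°) = (-0.3486, -3.9848)
|BD| = 5.8982
circle(B,5.00) ∩ circle(D,8.00): a=-0.3570, h=4.9872
  candidates: C₊=(-3.9811,-0.5490) cross=29.416; C₋=(2.7575,-7.9029) cross=-29.416
  mode - wants cross < 0 → take C=(2.7575,-7.9029) (cross=-29.416)
ex = (C−B)/|BC| = (0.6212,-0.7836); ey = (0.7836,0.6212)
P = B + -2.62·ex + -2.83·ey = (-4.1939,-3.6897)

-4.19 -3.69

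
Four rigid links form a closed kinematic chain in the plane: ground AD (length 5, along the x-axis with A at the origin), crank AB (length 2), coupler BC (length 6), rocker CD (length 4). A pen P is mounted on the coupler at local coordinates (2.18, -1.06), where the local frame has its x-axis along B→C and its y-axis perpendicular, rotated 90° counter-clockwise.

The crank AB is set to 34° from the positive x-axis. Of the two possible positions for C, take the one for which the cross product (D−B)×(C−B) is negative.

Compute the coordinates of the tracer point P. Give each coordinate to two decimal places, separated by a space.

1.90 -1.29

A=(0,0), D=(5.00,0)
B = A + 2.00·(cos34°, sin34°) = (1.6581, 1.1184)
|BD| = 3.5241
circle(B,6.00) ∩ circle(D,4.00): a=4.5997, h=3.8527
  candidates: C₊=(7.2426,3.3122) cross=13.577; C₋=(4.7973,-3.9949) cross=-13.577
  mode - wants cross < 0 → take C=(4.7973,-3.9949) (cross=-13.577)
ex = (C−B)/|BC| = (0.5232,-0.8522); ey = (0.8522,0.5232)
P = B + 2.18·ex + -1.06·ey = (1.8953,-1.2940)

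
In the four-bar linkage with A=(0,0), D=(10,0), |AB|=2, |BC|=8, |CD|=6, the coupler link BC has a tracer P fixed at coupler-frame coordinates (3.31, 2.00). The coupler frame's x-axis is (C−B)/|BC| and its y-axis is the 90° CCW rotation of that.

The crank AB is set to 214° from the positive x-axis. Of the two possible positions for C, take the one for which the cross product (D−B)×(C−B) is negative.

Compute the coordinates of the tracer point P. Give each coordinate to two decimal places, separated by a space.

2.17 -0.55

A=(0,0), D=(10.00,0)
B = A + 2.00·(cos214°, sin214°) = (-1.6581, -1.1184)
|BD| = 11.7116
circle(B,8.00) ∩ circle(D,6.00): a=7.0512, h=3.7790
  candidates: C₊=(5.0000,3.3167) cross=44.258; C₋=(5.7218,-4.2067) cross=-44.258
  mode - wants cross < 0 → take C=(5.7218,-4.2067) (cross=-44.258)
ex = (C−B)/|BC| = (0.9225,-0.3860); ey = (0.3860,0.9225)
P = B + 3.31·ex + 2.00·ey = (2.1674,-0.5512)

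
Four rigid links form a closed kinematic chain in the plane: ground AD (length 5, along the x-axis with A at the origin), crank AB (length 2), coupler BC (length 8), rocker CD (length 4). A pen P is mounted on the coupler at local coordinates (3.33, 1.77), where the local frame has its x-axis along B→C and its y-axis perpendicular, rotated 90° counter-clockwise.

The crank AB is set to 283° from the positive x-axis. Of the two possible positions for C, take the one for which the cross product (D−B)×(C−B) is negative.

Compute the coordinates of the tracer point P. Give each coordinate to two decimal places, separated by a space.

3.80 -0.21

A=(0,0), D=(5.00,0)
B = A + 2.00·(cos283°, sin283°) = (0.4499, -1.9487)
|BD| = 4.9498
circle(B,8.00) ∩ circle(D,4.00): a=7.3236, h=3.2195
  candidates: C₊=(5.9145,3.8941) cross=15.936; C₋=(8.4495,-2.0250) cross=-15.936
  mode - wants cross < 0 → take C=(8.4495,-2.0250) (cross=-15.936)
ex = (C−B)/|BC| = (1.0000,-0.0095); ey = (0.0095,1.0000)
P = B + 3.33·ex + 1.77·ey = (3.7966,-0.2106)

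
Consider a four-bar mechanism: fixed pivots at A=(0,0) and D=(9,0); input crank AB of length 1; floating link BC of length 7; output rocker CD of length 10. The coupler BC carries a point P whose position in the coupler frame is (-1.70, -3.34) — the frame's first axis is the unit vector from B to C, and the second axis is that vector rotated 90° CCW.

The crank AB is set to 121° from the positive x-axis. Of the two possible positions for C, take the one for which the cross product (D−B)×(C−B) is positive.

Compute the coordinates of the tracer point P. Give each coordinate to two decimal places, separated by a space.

A=(0,0), D=(9.00,0)
B = A + 1.00·(cos121°, sin121°) = (-0.5150, 0.8572)
|BD| = 9.5536
circle(B,7.00) ∩ circle(D,10.00): a=2.1076, h=6.6752
  candidates: C₊=(2.1830,7.3163) cross=63.772; C₋=(0.9852,-5.9802) cross=-63.772
  mode + wants cross > 0 → take C=(2.1830,7.3163) (cross=63.772)
ex = (C−B)/|BC| = (0.3854,0.9227); ey = (-0.9227,0.3854)
P = B + -1.70·ex + -3.34·ey = (1.9117,-1.9988)

1.91 -2.00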